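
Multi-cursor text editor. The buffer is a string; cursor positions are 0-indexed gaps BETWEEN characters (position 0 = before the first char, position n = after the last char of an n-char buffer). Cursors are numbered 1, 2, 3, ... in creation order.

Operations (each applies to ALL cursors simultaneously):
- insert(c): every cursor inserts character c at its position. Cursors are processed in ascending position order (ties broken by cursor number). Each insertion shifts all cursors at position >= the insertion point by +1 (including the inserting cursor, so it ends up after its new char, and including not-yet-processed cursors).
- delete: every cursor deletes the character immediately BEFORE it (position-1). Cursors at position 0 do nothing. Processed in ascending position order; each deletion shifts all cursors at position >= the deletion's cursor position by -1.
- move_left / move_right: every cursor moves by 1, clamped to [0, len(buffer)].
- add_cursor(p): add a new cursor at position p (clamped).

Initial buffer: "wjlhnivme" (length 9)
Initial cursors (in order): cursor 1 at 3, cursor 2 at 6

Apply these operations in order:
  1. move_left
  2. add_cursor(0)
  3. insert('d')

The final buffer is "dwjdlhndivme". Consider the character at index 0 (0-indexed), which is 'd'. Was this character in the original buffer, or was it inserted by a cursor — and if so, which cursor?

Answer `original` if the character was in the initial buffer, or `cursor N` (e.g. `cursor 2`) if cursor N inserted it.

Answer: cursor 3

Derivation:
After op 1 (move_left): buffer="wjlhnivme" (len 9), cursors c1@2 c2@5, authorship .........
After op 2 (add_cursor(0)): buffer="wjlhnivme" (len 9), cursors c3@0 c1@2 c2@5, authorship .........
After op 3 (insert('d')): buffer="dwjdlhndivme" (len 12), cursors c3@1 c1@4 c2@8, authorship 3..1...2....
Authorship (.=original, N=cursor N): 3 . . 1 . . . 2 . . . .
Index 0: author = 3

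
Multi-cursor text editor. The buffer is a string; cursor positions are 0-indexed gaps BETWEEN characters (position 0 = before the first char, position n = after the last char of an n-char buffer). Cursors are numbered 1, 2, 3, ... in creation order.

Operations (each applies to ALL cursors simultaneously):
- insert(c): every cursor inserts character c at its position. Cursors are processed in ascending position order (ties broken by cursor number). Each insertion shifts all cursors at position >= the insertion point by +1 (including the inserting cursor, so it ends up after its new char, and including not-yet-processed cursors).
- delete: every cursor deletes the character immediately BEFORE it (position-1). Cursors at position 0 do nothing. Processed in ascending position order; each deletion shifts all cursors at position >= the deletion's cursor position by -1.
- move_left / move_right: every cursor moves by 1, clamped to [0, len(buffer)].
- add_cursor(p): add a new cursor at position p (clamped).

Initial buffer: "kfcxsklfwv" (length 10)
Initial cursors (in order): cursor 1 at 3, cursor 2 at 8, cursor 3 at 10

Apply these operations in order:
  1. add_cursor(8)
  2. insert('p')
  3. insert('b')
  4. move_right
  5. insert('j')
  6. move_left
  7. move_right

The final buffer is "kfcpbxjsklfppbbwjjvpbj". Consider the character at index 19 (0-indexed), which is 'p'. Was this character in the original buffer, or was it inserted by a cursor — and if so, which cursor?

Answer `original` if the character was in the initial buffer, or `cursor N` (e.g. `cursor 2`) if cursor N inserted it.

After op 1 (add_cursor(8)): buffer="kfcxsklfwv" (len 10), cursors c1@3 c2@8 c4@8 c3@10, authorship ..........
After op 2 (insert('p')): buffer="kfcpxsklfppwvp" (len 14), cursors c1@4 c2@11 c4@11 c3@14, authorship ...1.....24..3
After op 3 (insert('b')): buffer="kfcpbxsklfppbbwvpb" (len 18), cursors c1@5 c2@14 c4@14 c3@18, authorship ...11.....2424..33
After op 4 (move_right): buffer="kfcpbxsklfppbbwvpb" (len 18), cursors c1@6 c2@15 c4@15 c3@18, authorship ...11.....2424..33
After op 5 (insert('j')): buffer="kfcpbxjsklfppbbwjjvpbj" (len 22), cursors c1@7 c2@18 c4@18 c3@22, authorship ...11.1....2424.24.333
After op 6 (move_left): buffer="kfcpbxjsklfppbbwjjvpbj" (len 22), cursors c1@6 c2@17 c4@17 c3@21, authorship ...11.1....2424.24.333
After op 7 (move_right): buffer="kfcpbxjsklfppbbwjjvpbj" (len 22), cursors c1@7 c2@18 c4@18 c3@22, authorship ...11.1....2424.24.333
Authorship (.=original, N=cursor N): . . . 1 1 . 1 . . . . 2 4 2 4 . 2 4 . 3 3 3
Index 19: author = 3

Answer: cursor 3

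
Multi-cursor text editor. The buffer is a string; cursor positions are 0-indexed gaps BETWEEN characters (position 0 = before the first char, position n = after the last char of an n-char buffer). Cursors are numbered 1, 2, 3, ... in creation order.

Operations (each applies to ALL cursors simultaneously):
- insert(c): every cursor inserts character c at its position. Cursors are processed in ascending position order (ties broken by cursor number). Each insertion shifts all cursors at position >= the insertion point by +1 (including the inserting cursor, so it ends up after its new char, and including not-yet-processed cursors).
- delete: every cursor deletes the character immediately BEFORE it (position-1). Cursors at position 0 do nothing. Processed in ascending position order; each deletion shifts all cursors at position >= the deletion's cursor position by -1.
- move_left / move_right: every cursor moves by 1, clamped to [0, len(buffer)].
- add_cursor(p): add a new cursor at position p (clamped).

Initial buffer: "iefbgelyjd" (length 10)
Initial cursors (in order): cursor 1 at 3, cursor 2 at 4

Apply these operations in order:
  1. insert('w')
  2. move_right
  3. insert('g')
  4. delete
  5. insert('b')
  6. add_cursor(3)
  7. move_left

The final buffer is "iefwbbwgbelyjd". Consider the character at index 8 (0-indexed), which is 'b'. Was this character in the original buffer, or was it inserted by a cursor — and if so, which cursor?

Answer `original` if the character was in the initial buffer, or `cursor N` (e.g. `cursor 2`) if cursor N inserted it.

Answer: cursor 2

Derivation:
After op 1 (insert('w')): buffer="iefwbwgelyjd" (len 12), cursors c1@4 c2@6, authorship ...1.2......
After op 2 (move_right): buffer="iefwbwgelyjd" (len 12), cursors c1@5 c2@7, authorship ...1.2......
After op 3 (insert('g')): buffer="iefwbgwggelyjd" (len 14), cursors c1@6 c2@9, authorship ...1.12.2.....
After op 4 (delete): buffer="iefwbwgelyjd" (len 12), cursors c1@5 c2@7, authorship ...1.2......
After op 5 (insert('b')): buffer="iefwbbwgbelyjd" (len 14), cursors c1@6 c2@9, authorship ...1.12.2.....
After op 6 (add_cursor(3)): buffer="iefwbbwgbelyjd" (len 14), cursors c3@3 c1@6 c2@9, authorship ...1.12.2.....
After op 7 (move_left): buffer="iefwbbwgbelyjd" (len 14), cursors c3@2 c1@5 c2@8, authorship ...1.12.2.....
Authorship (.=original, N=cursor N): . . . 1 . 1 2 . 2 . . . . .
Index 8: author = 2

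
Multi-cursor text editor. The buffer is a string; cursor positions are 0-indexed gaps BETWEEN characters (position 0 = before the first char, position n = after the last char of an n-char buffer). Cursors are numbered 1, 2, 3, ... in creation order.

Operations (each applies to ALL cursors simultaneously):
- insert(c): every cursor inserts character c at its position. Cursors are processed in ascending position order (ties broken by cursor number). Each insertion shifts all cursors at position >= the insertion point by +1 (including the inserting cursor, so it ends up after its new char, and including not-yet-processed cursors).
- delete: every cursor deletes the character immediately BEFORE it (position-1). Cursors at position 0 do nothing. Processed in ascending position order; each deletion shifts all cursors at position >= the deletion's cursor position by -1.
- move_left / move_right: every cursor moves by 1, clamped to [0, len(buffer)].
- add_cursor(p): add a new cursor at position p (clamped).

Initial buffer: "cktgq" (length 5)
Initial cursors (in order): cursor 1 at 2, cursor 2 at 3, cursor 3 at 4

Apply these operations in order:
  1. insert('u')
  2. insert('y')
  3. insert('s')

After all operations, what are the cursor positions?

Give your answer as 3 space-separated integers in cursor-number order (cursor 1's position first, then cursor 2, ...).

Answer: 5 9 13

Derivation:
After op 1 (insert('u')): buffer="ckutuguq" (len 8), cursors c1@3 c2@5 c3@7, authorship ..1.2.3.
After op 2 (insert('y')): buffer="ckuytuyguyq" (len 11), cursors c1@4 c2@7 c3@10, authorship ..11.22.33.
After op 3 (insert('s')): buffer="ckuystuysguysq" (len 14), cursors c1@5 c2@9 c3@13, authorship ..111.222.333.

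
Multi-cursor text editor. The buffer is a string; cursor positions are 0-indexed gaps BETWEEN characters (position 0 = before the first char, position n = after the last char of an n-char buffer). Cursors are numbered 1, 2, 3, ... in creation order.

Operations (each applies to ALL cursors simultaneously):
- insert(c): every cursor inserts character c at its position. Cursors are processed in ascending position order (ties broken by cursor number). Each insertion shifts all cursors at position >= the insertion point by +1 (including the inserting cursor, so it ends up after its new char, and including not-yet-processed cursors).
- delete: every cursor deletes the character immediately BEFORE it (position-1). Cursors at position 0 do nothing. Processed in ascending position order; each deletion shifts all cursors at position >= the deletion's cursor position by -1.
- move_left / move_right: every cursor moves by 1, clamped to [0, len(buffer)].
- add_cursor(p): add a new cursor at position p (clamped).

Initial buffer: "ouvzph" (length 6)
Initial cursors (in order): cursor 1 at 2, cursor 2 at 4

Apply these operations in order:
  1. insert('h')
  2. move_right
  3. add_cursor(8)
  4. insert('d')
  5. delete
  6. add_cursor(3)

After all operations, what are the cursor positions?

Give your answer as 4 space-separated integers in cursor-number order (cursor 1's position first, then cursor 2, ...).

After op 1 (insert('h')): buffer="ouhvzhph" (len 8), cursors c1@3 c2@6, authorship ..1..2..
After op 2 (move_right): buffer="ouhvzhph" (len 8), cursors c1@4 c2@7, authorship ..1..2..
After op 3 (add_cursor(8)): buffer="ouhvzhph" (len 8), cursors c1@4 c2@7 c3@8, authorship ..1..2..
After op 4 (insert('d')): buffer="ouhvdzhpdhd" (len 11), cursors c1@5 c2@9 c3@11, authorship ..1.1.2.2.3
After op 5 (delete): buffer="ouhvzhph" (len 8), cursors c1@4 c2@7 c3@8, authorship ..1..2..
After op 6 (add_cursor(3)): buffer="ouhvzhph" (len 8), cursors c4@3 c1@4 c2@7 c3@8, authorship ..1..2..

Answer: 4 7 8 3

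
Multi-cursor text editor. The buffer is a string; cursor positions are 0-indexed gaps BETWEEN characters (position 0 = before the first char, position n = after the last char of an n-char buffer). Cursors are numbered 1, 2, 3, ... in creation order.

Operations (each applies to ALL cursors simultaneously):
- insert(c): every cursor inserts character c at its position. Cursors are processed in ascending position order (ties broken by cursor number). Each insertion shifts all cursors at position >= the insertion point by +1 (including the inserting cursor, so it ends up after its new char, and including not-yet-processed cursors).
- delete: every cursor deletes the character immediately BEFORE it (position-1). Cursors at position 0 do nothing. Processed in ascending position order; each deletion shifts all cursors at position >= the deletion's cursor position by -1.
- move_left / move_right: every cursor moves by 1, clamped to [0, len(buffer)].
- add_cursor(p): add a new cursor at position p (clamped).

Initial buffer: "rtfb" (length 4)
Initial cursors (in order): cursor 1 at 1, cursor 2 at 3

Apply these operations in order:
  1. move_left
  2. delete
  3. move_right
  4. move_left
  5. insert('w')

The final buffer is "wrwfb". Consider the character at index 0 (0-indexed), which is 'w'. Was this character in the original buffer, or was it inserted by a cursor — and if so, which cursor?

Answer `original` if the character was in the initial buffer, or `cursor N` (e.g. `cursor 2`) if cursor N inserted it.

Answer: cursor 1

Derivation:
After op 1 (move_left): buffer="rtfb" (len 4), cursors c1@0 c2@2, authorship ....
After op 2 (delete): buffer="rfb" (len 3), cursors c1@0 c2@1, authorship ...
After op 3 (move_right): buffer="rfb" (len 3), cursors c1@1 c2@2, authorship ...
After op 4 (move_left): buffer="rfb" (len 3), cursors c1@0 c2@1, authorship ...
After op 5 (insert('w')): buffer="wrwfb" (len 5), cursors c1@1 c2@3, authorship 1.2..
Authorship (.=original, N=cursor N): 1 . 2 . .
Index 0: author = 1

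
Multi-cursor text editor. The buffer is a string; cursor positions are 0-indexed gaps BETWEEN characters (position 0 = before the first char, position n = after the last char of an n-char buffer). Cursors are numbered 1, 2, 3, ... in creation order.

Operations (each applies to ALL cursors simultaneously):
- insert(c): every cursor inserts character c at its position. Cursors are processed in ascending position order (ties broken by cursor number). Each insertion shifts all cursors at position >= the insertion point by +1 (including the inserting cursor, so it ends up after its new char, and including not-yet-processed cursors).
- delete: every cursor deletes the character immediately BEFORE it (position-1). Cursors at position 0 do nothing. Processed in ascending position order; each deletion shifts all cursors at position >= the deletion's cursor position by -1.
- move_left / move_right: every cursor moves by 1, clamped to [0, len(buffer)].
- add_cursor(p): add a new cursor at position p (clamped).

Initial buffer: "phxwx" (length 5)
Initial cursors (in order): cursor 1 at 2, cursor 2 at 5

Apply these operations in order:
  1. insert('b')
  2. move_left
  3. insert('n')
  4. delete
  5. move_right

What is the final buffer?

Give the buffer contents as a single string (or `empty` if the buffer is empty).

After op 1 (insert('b')): buffer="phbxwxb" (len 7), cursors c1@3 c2@7, authorship ..1...2
After op 2 (move_left): buffer="phbxwxb" (len 7), cursors c1@2 c2@6, authorship ..1...2
After op 3 (insert('n')): buffer="phnbxwxnb" (len 9), cursors c1@3 c2@8, authorship ..11...22
After op 4 (delete): buffer="phbxwxb" (len 7), cursors c1@2 c2@6, authorship ..1...2
After op 5 (move_right): buffer="phbxwxb" (len 7), cursors c1@3 c2@7, authorship ..1...2

Answer: phbxwxb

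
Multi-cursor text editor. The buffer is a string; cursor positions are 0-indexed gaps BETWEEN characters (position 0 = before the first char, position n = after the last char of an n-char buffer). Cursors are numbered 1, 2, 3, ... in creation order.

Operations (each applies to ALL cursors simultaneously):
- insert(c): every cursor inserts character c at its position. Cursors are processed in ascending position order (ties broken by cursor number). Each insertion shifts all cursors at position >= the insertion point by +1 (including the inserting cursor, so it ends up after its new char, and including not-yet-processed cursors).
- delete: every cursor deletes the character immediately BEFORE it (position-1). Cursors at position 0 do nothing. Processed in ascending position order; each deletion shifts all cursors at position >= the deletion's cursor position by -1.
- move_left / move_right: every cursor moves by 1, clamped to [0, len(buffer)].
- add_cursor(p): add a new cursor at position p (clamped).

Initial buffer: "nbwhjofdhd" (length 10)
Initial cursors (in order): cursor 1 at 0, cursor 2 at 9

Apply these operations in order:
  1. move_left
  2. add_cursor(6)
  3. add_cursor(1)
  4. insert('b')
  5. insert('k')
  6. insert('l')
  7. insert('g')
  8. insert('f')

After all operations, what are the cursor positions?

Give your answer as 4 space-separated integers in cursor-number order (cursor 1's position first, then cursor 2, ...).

Answer: 5 28 21 11

Derivation:
After op 1 (move_left): buffer="nbwhjofdhd" (len 10), cursors c1@0 c2@8, authorship ..........
After op 2 (add_cursor(6)): buffer="nbwhjofdhd" (len 10), cursors c1@0 c3@6 c2@8, authorship ..........
After op 3 (add_cursor(1)): buffer="nbwhjofdhd" (len 10), cursors c1@0 c4@1 c3@6 c2@8, authorship ..........
After op 4 (insert('b')): buffer="bnbbwhjobfdbhd" (len 14), cursors c1@1 c4@3 c3@9 c2@12, authorship 1.4.....3..2..
After op 5 (insert('k')): buffer="bknbkbwhjobkfdbkhd" (len 18), cursors c1@2 c4@5 c3@12 c2@16, authorship 11.44.....33..22..
After op 6 (insert('l')): buffer="bklnbklbwhjobklfdbklhd" (len 22), cursors c1@3 c4@7 c3@15 c2@20, authorship 111.444.....333..222..
After op 7 (insert('g')): buffer="bklgnbklgbwhjobklgfdbklghd" (len 26), cursors c1@4 c4@9 c3@18 c2@24, authorship 1111.4444.....3333..2222..
After op 8 (insert('f')): buffer="bklgfnbklgfbwhjobklgffdbklgfhd" (len 30), cursors c1@5 c4@11 c3@21 c2@28, authorship 11111.44444.....33333..22222..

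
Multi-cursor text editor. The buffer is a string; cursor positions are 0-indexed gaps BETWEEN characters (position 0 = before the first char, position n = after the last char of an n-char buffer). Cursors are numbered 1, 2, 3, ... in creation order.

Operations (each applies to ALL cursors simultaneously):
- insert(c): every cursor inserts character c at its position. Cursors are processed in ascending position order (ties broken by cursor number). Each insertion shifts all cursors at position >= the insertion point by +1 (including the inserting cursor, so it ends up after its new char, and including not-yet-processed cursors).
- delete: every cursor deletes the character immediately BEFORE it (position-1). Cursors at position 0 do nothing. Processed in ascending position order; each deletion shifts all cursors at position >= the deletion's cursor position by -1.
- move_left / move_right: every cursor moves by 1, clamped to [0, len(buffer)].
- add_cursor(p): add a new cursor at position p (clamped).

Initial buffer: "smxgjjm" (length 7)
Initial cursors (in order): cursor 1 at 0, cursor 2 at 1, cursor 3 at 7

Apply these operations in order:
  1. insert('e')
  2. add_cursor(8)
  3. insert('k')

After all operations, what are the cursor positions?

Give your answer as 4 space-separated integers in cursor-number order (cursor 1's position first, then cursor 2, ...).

Answer: 2 5 14 11

Derivation:
After op 1 (insert('e')): buffer="esemxgjjme" (len 10), cursors c1@1 c2@3 c3@10, authorship 1.2......3
After op 2 (add_cursor(8)): buffer="esemxgjjme" (len 10), cursors c1@1 c2@3 c4@8 c3@10, authorship 1.2......3
After op 3 (insert('k')): buffer="eksekmxgjjkmek" (len 14), cursors c1@2 c2@5 c4@11 c3@14, authorship 11.22.....4.33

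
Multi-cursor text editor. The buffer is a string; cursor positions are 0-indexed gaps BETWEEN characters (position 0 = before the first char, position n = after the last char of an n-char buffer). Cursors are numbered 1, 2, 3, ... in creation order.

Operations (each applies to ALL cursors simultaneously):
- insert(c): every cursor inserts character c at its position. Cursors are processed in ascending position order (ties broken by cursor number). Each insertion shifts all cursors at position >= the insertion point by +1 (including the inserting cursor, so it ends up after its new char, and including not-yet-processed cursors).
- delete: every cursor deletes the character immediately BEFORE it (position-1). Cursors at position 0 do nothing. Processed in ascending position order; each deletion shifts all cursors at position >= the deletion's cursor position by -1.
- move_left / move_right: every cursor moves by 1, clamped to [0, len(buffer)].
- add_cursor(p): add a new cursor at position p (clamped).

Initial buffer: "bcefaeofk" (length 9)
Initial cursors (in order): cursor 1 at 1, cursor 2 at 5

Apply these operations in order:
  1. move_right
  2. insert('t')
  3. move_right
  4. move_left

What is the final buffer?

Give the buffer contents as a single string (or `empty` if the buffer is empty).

After op 1 (move_right): buffer="bcefaeofk" (len 9), cursors c1@2 c2@6, authorship .........
After op 2 (insert('t')): buffer="bctefaetofk" (len 11), cursors c1@3 c2@8, authorship ..1....2...
After op 3 (move_right): buffer="bctefaetofk" (len 11), cursors c1@4 c2@9, authorship ..1....2...
After op 4 (move_left): buffer="bctefaetofk" (len 11), cursors c1@3 c2@8, authorship ..1....2...

Answer: bctefaetofk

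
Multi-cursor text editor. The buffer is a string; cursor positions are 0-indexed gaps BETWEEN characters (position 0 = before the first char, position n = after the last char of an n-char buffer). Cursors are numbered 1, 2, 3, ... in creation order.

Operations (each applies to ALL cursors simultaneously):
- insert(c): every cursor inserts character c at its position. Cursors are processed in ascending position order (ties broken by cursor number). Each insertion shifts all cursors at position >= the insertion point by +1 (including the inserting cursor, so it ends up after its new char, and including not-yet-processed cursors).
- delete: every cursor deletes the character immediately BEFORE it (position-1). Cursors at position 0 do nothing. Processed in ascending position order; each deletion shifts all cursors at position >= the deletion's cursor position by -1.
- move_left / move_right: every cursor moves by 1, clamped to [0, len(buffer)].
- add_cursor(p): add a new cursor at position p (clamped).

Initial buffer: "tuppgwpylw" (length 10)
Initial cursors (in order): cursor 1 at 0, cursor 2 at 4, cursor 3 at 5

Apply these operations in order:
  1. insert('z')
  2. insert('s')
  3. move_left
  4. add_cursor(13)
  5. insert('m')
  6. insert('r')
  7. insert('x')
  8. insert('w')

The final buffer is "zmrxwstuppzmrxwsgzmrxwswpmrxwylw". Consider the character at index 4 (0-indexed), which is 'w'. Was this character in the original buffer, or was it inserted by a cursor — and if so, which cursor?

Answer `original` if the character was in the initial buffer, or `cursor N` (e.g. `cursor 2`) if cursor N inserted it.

Answer: cursor 1

Derivation:
After op 1 (insert('z')): buffer="ztuppzgzwpylw" (len 13), cursors c1@1 c2@6 c3@8, authorship 1....2.3.....
After op 2 (insert('s')): buffer="zstuppzsgzswpylw" (len 16), cursors c1@2 c2@8 c3@11, authorship 11....22.33.....
After op 3 (move_left): buffer="zstuppzsgzswpylw" (len 16), cursors c1@1 c2@7 c3@10, authorship 11....22.33.....
After op 4 (add_cursor(13)): buffer="zstuppzsgzswpylw" (len 16), cursors c1@1 c2@7 c3@10 c4@13, authorship 11....22.33.....
After op 5 (insert('m')): buffer="zmstuppzmsgzmswpmylw" (len 20), cursors c1@2 c2@9 c3@13 c4@17, authorship 111....222.333..4...
After op 6 (insert('r')): buffer="zmrstuppzmrsgzmrswpmrylw" (len 24), cursors c1@3 c2@11 c3@16 c4@21, authorship 1111....2222.3333..44...
After op 7 (insert('x')): buffer="zmrxstuppzmrxsgzmrxswpmrxylw" (len 28), cursors c1@4 c2@13 c3@19 c4@25, authorship 11111....22222.33333..444...
After op 8 (insert('w')): buffer="zmrxwstuppzmrxwsgzmrxwswpmrxwylw" (len 32), cursors c1@5 c2@15 c3@22 c4@29, authorship 111111....222222.333333..4444...
Authorship (.=original, N=cursor N): 1 1 1 1 1 1 . . . . 2 2 2 2 2 2 . 3 3 3 3 3 3 . . 4 4 4 4 . . .
Index 4: author = 1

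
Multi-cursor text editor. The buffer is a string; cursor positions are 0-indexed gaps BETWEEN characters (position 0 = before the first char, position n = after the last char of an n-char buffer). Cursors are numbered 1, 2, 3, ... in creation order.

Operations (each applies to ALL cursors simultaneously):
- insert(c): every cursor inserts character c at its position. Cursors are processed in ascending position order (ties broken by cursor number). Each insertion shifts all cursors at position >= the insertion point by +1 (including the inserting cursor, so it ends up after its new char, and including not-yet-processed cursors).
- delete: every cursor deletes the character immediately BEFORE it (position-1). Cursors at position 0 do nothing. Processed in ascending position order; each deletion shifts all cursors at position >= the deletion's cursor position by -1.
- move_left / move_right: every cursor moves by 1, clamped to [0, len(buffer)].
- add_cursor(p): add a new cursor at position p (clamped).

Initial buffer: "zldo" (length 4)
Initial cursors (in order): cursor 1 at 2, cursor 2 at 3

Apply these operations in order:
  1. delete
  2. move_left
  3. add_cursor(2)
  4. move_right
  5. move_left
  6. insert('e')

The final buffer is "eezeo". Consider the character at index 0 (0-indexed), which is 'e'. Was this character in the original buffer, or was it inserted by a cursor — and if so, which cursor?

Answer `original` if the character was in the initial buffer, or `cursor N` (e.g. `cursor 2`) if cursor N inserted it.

After op 1 (delete): buffer="zo" (len 2), cursors c1@1 c2@1, authorship ..
After op 2 (move_left): buffer="zo" (len 2), cursors c1@0 c2@0, authorship ..
After op 3 (add_cursor(2)): buffer="zo" (len 2), cursors c1@0 c2@0 c3@2, authorship ..
After op 4 (move_right): buffer="zo" (len 2), cursors c1@1 c2@1 c3@2, authorship ..
After op 5 (move_left): buffer="zo" (len 2), cursors c1@0 c2@0 c3@1, authorship ..
After op 6 (insert('e')): buffer="eezeo" (len 5), cursors c1@2 c2@2 c3@4, authorship 12.3.
Authorship (.=original, N=cursor N): 1 2 . 3 .
Index 0: author = 1

Answer: cursor 1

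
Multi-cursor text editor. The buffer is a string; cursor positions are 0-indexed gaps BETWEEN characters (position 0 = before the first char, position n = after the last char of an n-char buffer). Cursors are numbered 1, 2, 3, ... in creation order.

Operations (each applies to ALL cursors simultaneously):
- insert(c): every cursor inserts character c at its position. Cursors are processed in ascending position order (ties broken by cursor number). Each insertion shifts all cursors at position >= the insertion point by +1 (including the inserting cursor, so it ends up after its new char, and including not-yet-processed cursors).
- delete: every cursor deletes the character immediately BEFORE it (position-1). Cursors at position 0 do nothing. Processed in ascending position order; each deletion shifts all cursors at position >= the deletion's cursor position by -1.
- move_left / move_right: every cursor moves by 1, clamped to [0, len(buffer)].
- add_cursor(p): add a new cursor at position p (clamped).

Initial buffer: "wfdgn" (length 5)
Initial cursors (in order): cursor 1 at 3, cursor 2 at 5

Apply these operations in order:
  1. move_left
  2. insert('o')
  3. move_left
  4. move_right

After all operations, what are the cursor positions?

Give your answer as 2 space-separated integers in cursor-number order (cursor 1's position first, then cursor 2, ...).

Answer: 3 6

Derivation:
After op 1 (move_left): buffer="wfdgn" (len 5), cursors c1@2 c2@4, authorship .....
After op 2 (insert('o')): buffer="wfodgon" (len 7), cursors c1@3 c2@6, authorship ..1..2.
After op 3 (move_left): buffer="wfodgon" (len 7), cursors c1@2 c2@5, authorship ..1..2.
After op 4 (move_right): buffer="wfodgon" (len 7), cursors c1@3 c2@6, authorship ..1..2.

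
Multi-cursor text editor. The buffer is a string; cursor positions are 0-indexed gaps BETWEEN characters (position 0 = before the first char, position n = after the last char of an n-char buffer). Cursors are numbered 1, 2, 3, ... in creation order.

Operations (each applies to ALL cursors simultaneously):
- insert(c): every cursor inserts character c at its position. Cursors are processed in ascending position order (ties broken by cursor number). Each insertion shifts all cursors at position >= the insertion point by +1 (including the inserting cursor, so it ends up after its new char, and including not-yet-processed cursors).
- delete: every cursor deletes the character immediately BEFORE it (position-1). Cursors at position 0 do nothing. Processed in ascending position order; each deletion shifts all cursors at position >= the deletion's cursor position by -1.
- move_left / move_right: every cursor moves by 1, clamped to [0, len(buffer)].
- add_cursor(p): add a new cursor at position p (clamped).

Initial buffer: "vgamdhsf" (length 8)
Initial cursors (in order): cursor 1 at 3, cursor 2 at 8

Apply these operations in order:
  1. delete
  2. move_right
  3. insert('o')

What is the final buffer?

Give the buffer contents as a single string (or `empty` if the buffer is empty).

After op 1 (delete): buffer="vgmdhs" (len 6), cursors c1@2 c2@6, authorship ......
After op 2 (move_right): buffer="vgmdhs" (len 6), cursors c1@3 c2@6, authorship ......
After op 3 (insert('o')): buffer="vgmodhso" (len 8), cursors c1@4 c2@8, authorship ...1...2

Answer: vgmodhso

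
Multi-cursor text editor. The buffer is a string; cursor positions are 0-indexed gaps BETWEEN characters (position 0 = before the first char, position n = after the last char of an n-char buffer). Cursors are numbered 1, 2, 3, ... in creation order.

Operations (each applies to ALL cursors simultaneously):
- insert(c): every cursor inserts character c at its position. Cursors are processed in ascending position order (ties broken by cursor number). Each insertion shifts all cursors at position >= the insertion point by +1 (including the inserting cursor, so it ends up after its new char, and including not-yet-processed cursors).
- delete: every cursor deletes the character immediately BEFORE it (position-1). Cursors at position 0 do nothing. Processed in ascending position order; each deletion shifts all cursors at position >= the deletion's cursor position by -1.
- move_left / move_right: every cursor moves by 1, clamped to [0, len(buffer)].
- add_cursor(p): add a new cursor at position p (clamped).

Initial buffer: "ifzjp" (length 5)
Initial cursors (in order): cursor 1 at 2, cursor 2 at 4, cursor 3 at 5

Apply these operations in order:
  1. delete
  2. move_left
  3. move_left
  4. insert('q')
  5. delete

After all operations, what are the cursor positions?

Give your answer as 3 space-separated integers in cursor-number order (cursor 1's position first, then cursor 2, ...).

Answer: 0 0 0

Derivation:
After op 1 (delete): buffer="iz" (len 2), cursors c1@1 c2@2 c3@2, authorship ..
After op 2 (move_left): buffer="iz" (len 2), cursors c1@0 c2@1 c3@1, authorship ..
After op 3 (move_left): buffer="iz" (len 2), cursors c1@0 c2@0 c3@0, authorship ..
After op 4 (insert('q')): buffer="qqqiz" (len 5), cursors c1@3 c2@3 c3@3, authorship 123..
After op 5 (delete): buffer="iz" (len 2), cursors c1@0 c2@0 c3@0, authorship ..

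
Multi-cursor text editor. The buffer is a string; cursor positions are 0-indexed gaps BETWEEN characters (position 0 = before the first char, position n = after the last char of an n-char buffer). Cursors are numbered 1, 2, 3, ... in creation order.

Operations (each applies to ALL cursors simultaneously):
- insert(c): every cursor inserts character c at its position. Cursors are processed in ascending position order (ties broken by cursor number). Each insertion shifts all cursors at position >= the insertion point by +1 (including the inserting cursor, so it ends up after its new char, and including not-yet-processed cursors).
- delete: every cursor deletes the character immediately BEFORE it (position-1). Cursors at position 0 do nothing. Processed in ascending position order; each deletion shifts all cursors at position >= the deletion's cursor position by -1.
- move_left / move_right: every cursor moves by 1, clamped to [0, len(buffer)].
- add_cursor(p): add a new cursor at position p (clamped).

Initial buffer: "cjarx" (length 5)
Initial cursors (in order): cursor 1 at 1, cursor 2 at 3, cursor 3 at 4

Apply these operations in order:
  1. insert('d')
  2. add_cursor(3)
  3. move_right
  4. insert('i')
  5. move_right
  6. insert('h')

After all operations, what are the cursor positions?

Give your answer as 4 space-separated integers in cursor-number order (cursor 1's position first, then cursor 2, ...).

After op 1 (insert('d')): buffer="cdjadrdx" (len 8), cursors c1@2 c2@5 c3@7, authorship .1..2.3.
After op 2 (add_cursor(3)): buffer="cdjadrdx" (len 8), cursors c1@2 c4@3 c2@5 c3@7, authorship .1..2.3.
After op 3 (move_right): buffer="cdjadrdx" (len 8), cursors c1@3 c4@4 c2@6 c3@8, authorship .1..2.3.
After op 4 (insert('i')): buffer="cdjiaidridxi" (len 12), cursors c1@4 c4@6 c2@9 c3@12, authorship .1.1.42.23.3
After op 5 (move_right): buffer="cdjiaidridxi" (len 12), cursors c1@5 c4@7 c2@10 c3@12, authorship .1.1.42.23.3
After op 6 (insert('h')): buffer="cdjiahidhridhxih" (len 16), cursors c1@6 c4@9 c2@13 c3@16, authorship .1.1.1424.232.33

Answer: 6 13 16 9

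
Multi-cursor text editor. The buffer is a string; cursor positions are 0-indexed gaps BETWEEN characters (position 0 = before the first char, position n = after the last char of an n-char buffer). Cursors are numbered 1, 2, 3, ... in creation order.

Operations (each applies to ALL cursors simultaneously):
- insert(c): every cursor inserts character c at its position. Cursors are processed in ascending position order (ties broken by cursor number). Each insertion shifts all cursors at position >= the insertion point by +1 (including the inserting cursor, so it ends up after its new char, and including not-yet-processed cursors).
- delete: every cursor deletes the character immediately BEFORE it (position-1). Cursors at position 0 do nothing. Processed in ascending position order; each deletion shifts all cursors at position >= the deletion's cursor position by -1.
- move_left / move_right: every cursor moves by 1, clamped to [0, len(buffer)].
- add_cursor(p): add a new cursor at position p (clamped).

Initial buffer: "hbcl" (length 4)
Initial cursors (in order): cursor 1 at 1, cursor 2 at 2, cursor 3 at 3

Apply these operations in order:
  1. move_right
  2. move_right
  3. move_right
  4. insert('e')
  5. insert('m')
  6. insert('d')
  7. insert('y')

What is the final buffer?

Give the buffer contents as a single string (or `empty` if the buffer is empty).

Answer: hbcleeemmmdddyyy

Derivation:
After op 1 (move_right): buffer="hbcl" (len 4), cursors c1@2 c2@3 c3@4, authorship ....
After op 2 (move_right): buffer="hbcl" (len 4), cursors c1@3 c2@4 c3@4, authorship ....
After op 3 (move_right): buffer="hbcl" (len 4), cursors c1@4 c2@4 c3@4, authorship ....
After op 4 (insert('e')): buffer="hbcleee" (len 7), cursors c1@7 c2@7 c3@7, authorship ....123
After op 5 (insert('m')): buffer="hbcleeemmm" (len 10), cursors c1@10 c2@10 c3@10, authorship ....123123
After op 6 (insert('d')): buffer="hbcleeemmmddd" (len 13), cursors c1@13 c2@13 c3@13, authorship ....123123123
After op 7 (insert('y')): buffer="hbcleeemmmdddyyy" (len 16), cursors c1@16 c2@16 c3@16, authorship ....123123123123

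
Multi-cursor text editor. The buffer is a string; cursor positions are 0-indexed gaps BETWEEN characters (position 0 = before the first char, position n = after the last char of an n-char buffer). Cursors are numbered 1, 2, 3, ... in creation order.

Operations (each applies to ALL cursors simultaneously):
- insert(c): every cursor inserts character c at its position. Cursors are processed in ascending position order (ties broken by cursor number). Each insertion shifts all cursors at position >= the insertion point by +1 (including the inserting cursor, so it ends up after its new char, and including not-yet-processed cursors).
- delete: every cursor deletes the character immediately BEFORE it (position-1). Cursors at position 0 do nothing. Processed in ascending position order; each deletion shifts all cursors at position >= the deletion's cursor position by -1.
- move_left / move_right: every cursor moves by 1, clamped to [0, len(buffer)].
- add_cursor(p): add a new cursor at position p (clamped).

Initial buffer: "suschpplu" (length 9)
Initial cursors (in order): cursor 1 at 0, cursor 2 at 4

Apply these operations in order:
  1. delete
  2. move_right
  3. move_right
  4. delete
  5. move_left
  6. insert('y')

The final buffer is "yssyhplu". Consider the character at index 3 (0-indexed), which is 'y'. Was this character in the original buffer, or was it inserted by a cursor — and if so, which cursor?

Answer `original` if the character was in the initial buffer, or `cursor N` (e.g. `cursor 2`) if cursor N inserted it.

After op 1 (delete): buffer="sushpplu" (len 8), cursors c1@0 c2@3, authorship ........
After op 2 (move_right): buffer="sushpplu" (len 8), cursors c1@1 c2@4, authorship ........
After op 3 (move_right): buffer="sushpplu" (len 8), cursors c1@2 c2@5, authorship ........
After op 4 (delete): buffer="sshplu" (len 6), cursors c1@1 c2@3, authorship ......
After op 5 (move_left): buffer="sshplu" (len 6), cursors c1@0 c2@2, authorship ......
After op 6 (insert('y')): buffer="yssyhplu" (len 8), cursors c1@1 c2@4, authorship 1..2....
Authorship (.=original, N=cursor N): 1 . . 2 . . . .
Index 3: author = 2

Answer: cursor 2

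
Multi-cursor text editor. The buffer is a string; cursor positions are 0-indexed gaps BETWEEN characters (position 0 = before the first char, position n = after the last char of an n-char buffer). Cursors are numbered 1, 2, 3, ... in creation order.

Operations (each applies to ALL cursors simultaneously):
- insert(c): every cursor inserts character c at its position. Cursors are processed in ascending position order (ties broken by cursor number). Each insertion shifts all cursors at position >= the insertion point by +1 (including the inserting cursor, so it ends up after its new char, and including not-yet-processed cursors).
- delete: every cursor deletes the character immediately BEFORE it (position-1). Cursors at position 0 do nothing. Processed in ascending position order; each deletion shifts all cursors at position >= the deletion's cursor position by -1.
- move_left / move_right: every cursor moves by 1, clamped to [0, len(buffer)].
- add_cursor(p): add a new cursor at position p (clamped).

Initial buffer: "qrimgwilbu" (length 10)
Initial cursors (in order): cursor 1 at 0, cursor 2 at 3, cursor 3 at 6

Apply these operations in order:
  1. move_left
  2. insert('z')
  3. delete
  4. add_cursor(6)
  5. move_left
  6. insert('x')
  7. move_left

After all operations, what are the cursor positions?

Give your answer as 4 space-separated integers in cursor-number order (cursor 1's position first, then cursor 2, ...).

Answer: 0 2 6 8

Derivation:
After op 1 (move_left): buffer="qrimgwilbu" (len 10), cursors c1@0 c2@2 c3@5, authorship ..........
After op 2 (insert('z')): buffer="zqrzimgzwilbu" (len 13), cursors c1@1 c2@4 c3@8, authorship 1..2...3.....
After op 3 (delete): buffer="qrimgwilbu" (len 10), cursors c1@0 c2@2 c3@5, authorship ..........
After op 4 (add_cursor(6)): buffer="qrimgwilbu" (len 10), cursors c1@0 c2@2 c3@5 c4@6, authorship ..........
After op 5 (move_left): buffer="qrimgwilbu" (len 10), cursors c1@0 c2@1 c3@4 c4@5, authorship ..........
After op 6 (insert('x')): buffer="xqxrimxgxwilbu" (len 14), cursors c1@1 c2@3 c3@7 c4@9, authorship 1.2...3.4.....
After op 7 (move_left): buffer="xqxrimxgxwilbu" (len 14), cursors c1@0 c2@2 c3@6 c4@8, authorship 1.2...3.4.....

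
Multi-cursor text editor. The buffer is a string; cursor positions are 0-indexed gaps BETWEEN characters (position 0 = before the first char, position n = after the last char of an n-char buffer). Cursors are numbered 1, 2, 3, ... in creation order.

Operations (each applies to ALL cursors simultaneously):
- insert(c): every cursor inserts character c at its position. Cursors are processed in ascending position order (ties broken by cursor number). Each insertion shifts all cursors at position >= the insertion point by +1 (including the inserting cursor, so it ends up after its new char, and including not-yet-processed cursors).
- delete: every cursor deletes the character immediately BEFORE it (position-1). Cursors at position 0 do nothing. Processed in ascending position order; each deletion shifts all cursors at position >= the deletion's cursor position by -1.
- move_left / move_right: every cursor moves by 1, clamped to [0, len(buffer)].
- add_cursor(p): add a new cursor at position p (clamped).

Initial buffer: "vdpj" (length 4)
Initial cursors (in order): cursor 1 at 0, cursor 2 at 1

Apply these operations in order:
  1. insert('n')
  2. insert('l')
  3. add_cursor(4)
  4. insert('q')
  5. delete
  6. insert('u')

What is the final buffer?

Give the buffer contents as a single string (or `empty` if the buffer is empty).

Answer: nluvnuludpj

Derivation:
After op 1 (insert('n')): buffer="nvndpj" (len 6), cursors c1@1 c2@3, authorship 1.2...
After op 2 (insert('l')): buffer="nlvnldpj" (len 8), cursors c1@2 c2@5, authorship 11.22...
After op 3 (add_cursor(4)): buffer="nlvnldpj" (len 8), cursors c1@2 c3@4 c2@5, authorship 11.22...
After op 4 (insert('q')): buffer="nlqvnqlqdpj" (len 11), cursors c1@3 c3@6 c2@8, authorship 111.2322...
After op 5 (delete): buffer="nlvnldpj" (len 8), cursors c1@2 c3@4 c2@5, authorship 11.22...
After op 6 (insert('u')): buffer="nluvnuludpj" (len 11), cursors c1@3 c3@6 c2@8, authorship 111.2322...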